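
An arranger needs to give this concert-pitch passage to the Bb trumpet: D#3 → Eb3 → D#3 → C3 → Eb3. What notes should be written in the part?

The Bb trumpet sounds a major second below written, so the written part must be a major second above concert — transpose each note up.
D#3 becomes E#3
Eb3 becomes F3
D#3 becomes E#3
C3 becomes D3
Eb3 becomes F3

E#3 F3 E#3 D3 F3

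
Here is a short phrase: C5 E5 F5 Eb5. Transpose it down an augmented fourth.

Gb4 Bb4 Cb5 Bbb4

An augmented fourth down from C5 gives Gb4.
E5: a fourth down reaches B, and 6 semitones makes it Bb4.
An augmented fourth down from F5 gives Cb5.
An augmented fourth down from Eb5 gives Bbb4.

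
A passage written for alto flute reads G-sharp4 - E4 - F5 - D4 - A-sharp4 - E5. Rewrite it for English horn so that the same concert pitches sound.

A#4 F#4 G5 E4 B#4 F#5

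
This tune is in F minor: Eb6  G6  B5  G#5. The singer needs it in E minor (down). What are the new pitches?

D6 F#6 A#5 F##5

F minor to E minor down is a minor second, so every note moves down by that interval.
Eb6 -> D6
G6 -> F#6
B5 -> A#5
G#5 -> F##5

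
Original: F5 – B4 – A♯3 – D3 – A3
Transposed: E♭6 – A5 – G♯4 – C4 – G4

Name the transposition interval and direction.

up a minor seventh

From F5 to Eb6 is 7 letter names — a seventh of some quality.
F5 to Eb6 is 10 semitones, which makes it a minor seventh; the second version is higher, so the direction is up.
Checking another pair — A3 → G4 — gives the same interval.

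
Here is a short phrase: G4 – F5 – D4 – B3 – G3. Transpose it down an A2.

G4 → Fb4
F5 → Ebb5
D4 → Cb4
B3 → Ab3
G3 → Fb3

Fb4 Ebb5 Cb4 Ab3 Fb3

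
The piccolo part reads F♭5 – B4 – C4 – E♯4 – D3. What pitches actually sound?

Fb6 B5 C5 E#5 D4

Written C4 on the piccolo sounds as C5, a perfect octave higher; apply that shift to every note.
Fb5 becomes Fb6
B4 becomes B5
C4 becomes C5
E#4 becomes E#5
D3 becomes D4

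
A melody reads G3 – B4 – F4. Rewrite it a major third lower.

G3 -> Eb3
B4 -> G4
F4 -> Db4

Eb3 G4 Db4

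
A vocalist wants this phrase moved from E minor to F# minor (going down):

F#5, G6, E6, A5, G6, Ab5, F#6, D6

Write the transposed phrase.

G#4 A5 F#5 B4 A5 Bb4 G#5 E5

From E down to F# is a minor seventh; apply that to each pitch.
F#5 -> G#4
G6 -> A5
E6 -> F#5
A5 -> B4
G6 -> A5
Ab5 -> Bb4
F#6 -> G#5
D6 -> E5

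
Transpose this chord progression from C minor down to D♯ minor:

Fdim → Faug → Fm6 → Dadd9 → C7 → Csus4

C minor down to D♯ minor is a diminished seventh; each chord root moves by that interval while the quality stays the same.
Fdim: root F down a diminished seventh → G#, giving G#dim.
Faug: root F down a diminished seventh → G#, giving G#aug.
Fm6: root F down a diminished seventh → G#, giving G#m6.
Dadd9: root D down a diminished seventh → E#, giving E#add9.
C7: root C down a diminished seventh → D#, giving D#7.
Csus4: root C down a diminished seventh → D#, giving D#sus4.

G#dim G#aug G#m6 E#add9 D#7 D#sus4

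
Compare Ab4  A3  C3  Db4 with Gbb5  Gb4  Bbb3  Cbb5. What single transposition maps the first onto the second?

From Ab4 to Gbb5 is 7 letter names — a seventh of some quality.
Ab4 to Gbb5 is 9 semitones, which makes it a diminished seventh; the second version is higher, so the direction is up.
Checking another pair — Db4 → Cbb5 — gives the same interval.

up a diminished seventh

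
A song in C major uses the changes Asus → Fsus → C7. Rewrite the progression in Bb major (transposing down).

Gsus Ebsus Bb7

C major down to Bb major is a major second; each chord root moves by that interval while the quality stays the same.
Asus: root A down a major second → G, giving Gsus.
Fsus: root F down a major second → Eb, giving Ebsus.
C7: root C down a major second → Bb, giving Bb7.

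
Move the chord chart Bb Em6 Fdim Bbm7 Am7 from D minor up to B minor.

G C#m6 Ddim Gm7 F#m7

D minor up to B minor is a major sixth; each chord root moves by that interval while the quality stays the same.
Bb: root Bb up a major sixth → G, giving G.
Em6: root E up a major sixth → C#, giving C#m6.
Fdim: root F up a major sixth → D, giving Ddim.
Bbm7: root Bb up a major sixth → G, giving Gm7.
Am7: root A up a major sixth → F#, giving F#m7.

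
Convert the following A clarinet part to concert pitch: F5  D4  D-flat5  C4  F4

D5 B3 Bb4 A3 D4

The A clarinet sounds a minor third below written, so transpose each written note down a minor third.
F5 -> D5
D4 -> B3
Db5 -> Bb4
C4 -> A3
F4 -> D4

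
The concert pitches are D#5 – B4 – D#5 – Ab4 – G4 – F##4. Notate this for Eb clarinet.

The Eb clarinet sounds a minor third above written, so the written part must be a minor third below concert — transpose each note down.
D#5 becomes B#4
B4 becomes G#4
D#5 becomes B#4
Ab4 becomes F4
G4 becomes E4
F##4 becomes D##4

B#4 G#4 B#4 F4 E4 D##4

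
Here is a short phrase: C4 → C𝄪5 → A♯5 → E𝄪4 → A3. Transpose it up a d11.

C4 up a diminished eleventh is Fb5.
C##5: an eleventh up reaches F, and 16 semitones makes it F#6.
A#5 up a diminished eleventh is D7.
A diminished eleventh up from E##4 gives A#5.
A diminished eleventh up from A3 gives Db5.

Fb5 F#6 D7 A#5 Db5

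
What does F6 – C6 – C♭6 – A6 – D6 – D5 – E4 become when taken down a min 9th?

E5 B4 Bb4 G#5 C#5 C#4 D#3

F6: a ninth down reaches E, and 13 semitones makes it E5.
C6 down a minor ninth is B4.
Cb6 down a minor ninth is Bb4.
A6 down a minor ninth is G#5.
D6 down a minor ninth is C#5.
D5: a ninth down reaches C, and 13 semitones makes it C#4.
E4: a ninth down reaches D, and 13 semitones makes it D#3.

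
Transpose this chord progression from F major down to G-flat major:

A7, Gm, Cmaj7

Bb7 Abm Dbmaj7

F major down to G-flat major is a major seventh; each chord root moves by that interval while the quality stays the same.
A7: root A down a major seventh → Bb, giving Bb7.
Gm: root G down a major seventh → Ab, giving Abm.
Cmaj7: root C down a major seventh → Db, giving Dbmaj7.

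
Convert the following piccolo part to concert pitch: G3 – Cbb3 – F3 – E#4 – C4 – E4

G4 Cbb4 F4 E#5 C5 E5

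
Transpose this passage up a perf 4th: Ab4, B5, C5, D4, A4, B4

Db5 E6 F5 G4 D5 E5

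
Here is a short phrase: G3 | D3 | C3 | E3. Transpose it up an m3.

Bb3 F3 Eb3 G3

G3 gives Bb3
D3 gives F3
C3 gives Eb3
E3 gives G3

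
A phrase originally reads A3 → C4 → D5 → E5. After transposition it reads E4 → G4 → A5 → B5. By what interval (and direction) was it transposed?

up a perfect fifth

From A3 to E4 is 5 letter names — a fifth of some quality.
A3 to E4 is 7 semitones, which makes it a perfect fifth; the second version is higher, so the direction is up.
Checking another pair — E5 → B5 — gives the same interval.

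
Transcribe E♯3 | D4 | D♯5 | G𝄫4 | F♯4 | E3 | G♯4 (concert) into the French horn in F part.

B#3 A4 A#5 Dbb5 C#5 B3 D#5

Written C4 sounds as F3 on the French horn in F, so concert pitches are written a perfect fifth up.
E#3 → B#3
D4 → A4
D#5 → A#5
Gbb4 → Dbb5
F#4 → C#5
E3 → B3
G#4 → D#5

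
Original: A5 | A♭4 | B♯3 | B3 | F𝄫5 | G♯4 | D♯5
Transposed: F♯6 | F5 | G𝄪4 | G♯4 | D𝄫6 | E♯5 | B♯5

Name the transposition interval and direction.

From A5 to F#6 is 6 letter names — a sixth of some quality.
A5 to F#6 is 9 semitones, which makes it a major sixth; the second version is higher, so the direction is up.
Checking another pair — D#5 → B#5 — gives the same interval.

up a major sixth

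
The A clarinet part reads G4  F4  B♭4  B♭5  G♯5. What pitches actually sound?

The A clarinet sounds a minor third below written, so transpose each written note down a minor third.
G4 becomes E4
F4 becomes D4
Bb4 becomes G4
Bb5 becomes G5
G#5 becomes E#5

E4 D4 G4 G5 E#5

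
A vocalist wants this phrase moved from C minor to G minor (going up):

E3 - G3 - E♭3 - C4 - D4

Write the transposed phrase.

B3 D4 Bb3 G4 A4

C minor to G minor up is a perfect fifth, so every note moves up by that interval.
E3 gives B3
G3 gives D4
Eb3 gives Bb3
C4 gives G4
D4 gives A4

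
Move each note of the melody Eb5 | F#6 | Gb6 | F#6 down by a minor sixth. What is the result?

G4 A#5 Bb5 A#5

Eb5 to G4
F#6 to A#5
Gb6 to Bb5
F#6 to A#5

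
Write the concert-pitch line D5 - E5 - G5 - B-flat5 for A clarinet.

F5 G5 Bb5 Db6

Written C4 sounds as A3 on the A clarinet, so concert pitches are written a minor third up.
D5 -> F5
E5 -> G5
G5 -> Bb5
Bb5 -> Db6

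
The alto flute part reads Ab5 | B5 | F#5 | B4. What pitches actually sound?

Eb5 F#5 C#5 F#4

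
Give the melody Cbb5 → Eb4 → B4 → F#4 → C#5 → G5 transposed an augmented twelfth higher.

Cbb5 up an augmented twelfth is Gb6.
Eb4: a twelfth up reaches B, and 20 semitones makes it B5.
An augmented twelfth up from B4 gives F##6.
F#4 up an augmented twelfth is C##6.
C#5: a twelfth up reaches G, and 20 semitones makes it G##6.
G5 up an augmented twelfth is D#7.

Gb6 B5 F##6 C##6 G##6 D#7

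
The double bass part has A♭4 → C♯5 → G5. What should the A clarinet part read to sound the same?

Cb4 E4 Bb4

First find concert pitch: the double bass sounds a perfect octave below written, so A♭4 C♯5 G5 sounds Ab3 C#4 G4.
Then write for A clarinet: it sounds a minor third below written, so the part must be a minor third above concert.
Ab3 → Cb4
C#4 → E4
G4 → Bb4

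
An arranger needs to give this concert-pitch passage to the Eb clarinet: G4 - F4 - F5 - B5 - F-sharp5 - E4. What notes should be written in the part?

The Eb clarinet sounds a minor third above written, so the written part must be a minor third below concert — transpose each note down.
G4 → E4
F4 → D4
F5 → D5
B5 → G#5
F#5 → D#5
E4 → C#4

E4 D4 D5 G#5 D#5 C#4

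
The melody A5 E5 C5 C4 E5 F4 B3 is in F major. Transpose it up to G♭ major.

Bb5 F5 Db5 Db4 F5 Gb4 C4

From F up to G♭ is a minor second; apply that to each pitch.
A5 → Bb5
E5 → F5
C5 → Db5
C4 → Db4
E5 → F5
F4 → Gb4
B3 → C4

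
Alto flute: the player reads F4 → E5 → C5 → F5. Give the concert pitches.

C4 B4 G4 C5

The alto flute sounds a perfect fourth below written, so transpose each written note down a perfect fourth.
F4 to C4
E5 to B4
C5 to G4
F5 to C5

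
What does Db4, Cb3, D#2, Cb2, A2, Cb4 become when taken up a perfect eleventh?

Gb5 Fb4 G#3 Fb3 D4 Fb5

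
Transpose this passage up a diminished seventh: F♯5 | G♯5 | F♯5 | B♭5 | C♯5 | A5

F#5 -> Eb6
G#5 -> F6
F#5 -> Eb6
Bb5 -> Abb6
C#5 -> Bb5
A5 -> Gb6

Eb6 F6 Eb6 Abb6 Bb5 Gb6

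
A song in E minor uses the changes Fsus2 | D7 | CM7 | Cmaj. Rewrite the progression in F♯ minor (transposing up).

E minor up to F♯ minor is a major second; each chord root moves by that interval while the quality stays the same.
Fsus2: root F up a major second → G, giving Gsus2.
D7: root D up a major second → E, giving E7.
CM7: root C up a major second → D, giving DM7.
Cmaj: root C up a major second → D, giving Dmaj.

Gsus2 E7 DM7 Dmaj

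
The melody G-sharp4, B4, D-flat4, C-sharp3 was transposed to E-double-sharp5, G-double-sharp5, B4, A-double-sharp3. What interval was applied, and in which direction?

up an augmented sixth

From G#4 to E##5 is 6 letter names — a sixth of some quality.
G#4 to E##5 is 10 semitones, which makes it an augmented sixth; the second version is higher, so the direction is up.
Checking another pair — C#3 → A##3 — gives the same interval.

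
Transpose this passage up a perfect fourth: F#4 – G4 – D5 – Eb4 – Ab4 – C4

F#4: a fourth up reaches B, and 5 semitones makes it B4.
A perfect fourth up from G4 gives C5.
A perfect fourth up from D5 gives G5.
A perfect fourth up from Eb4 gives Ab4.
A perfect fourth up from Ab4 gives Db5.
A perfect fourth up from C4 gives F4.

B4 C5 G5 Ab4 Db5 F4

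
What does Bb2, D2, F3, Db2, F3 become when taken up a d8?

Bbb3 Db3 Fb4 Dbb3 Fb4

Bb2 gives Bbb3
D2 gives Db3
F3 gives Fb4
Db2 gives Dbb3
F3 gives Fb4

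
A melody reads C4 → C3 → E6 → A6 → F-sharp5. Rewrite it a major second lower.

Bb3 Bb2 D6 G6 E5

C4 -> Bb3
C3 -> Bb2
E6 -> D6
A6 -> G6
F#5 -> E5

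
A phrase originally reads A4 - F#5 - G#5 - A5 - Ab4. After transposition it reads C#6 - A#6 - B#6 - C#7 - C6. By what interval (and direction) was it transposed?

up a major tenth

From A4 to C#6 is 10 letter names — a tenth of some quality.
A4 to C#6 is 16 semitones, which makes it a major tenth; the second version is higher, so the direction is up.
Checking another pair — Ab4 → C6 — gives the same interval.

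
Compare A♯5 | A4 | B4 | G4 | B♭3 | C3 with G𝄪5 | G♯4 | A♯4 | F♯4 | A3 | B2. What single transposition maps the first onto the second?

From A#5 to G##5 is 2 letter names — a second of some quality.
G##5 to A#5 is 1 semitone, which makes it a minor second; the second version is lower, so the direction is down.
Checking another pair — C3 → B2 — gives the same interval.

down a minor second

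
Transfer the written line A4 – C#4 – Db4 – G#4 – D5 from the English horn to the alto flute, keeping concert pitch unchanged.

First find concert pitch: the English horn sounds a perfect fifth below written, so A4 C#4 Db4 G#4 D5 sounds D4 F#3 Gb3 C#4 G4.
Then write for alto flute: it sounds a perfect fourth below written, so the part must be a perfect fourth above concert.
D4 → G4
F#3 → B3
Gb3 → Cb4
C#4 → F#4
G4 → C5

G4 B3 Cb4 F#4 C5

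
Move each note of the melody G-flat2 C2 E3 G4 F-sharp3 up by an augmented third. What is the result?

Gb2: a third up reaches B, and 5 semitones makes it B2.
An augmented third up from C2 gives E#2.
E3 up an augmented third is G##3.
G4: a third up reaches B, and 5 semitones makes it B#4.
F#3 up an augmented third is A##3.

B2 E#2 G##3 B#4 A##3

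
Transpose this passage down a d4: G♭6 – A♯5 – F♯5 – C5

Gb6 -> D6
A#5 -> E##5
F#5 -> C##5
C5 -> G#4

D6 E##5 C##5 G#4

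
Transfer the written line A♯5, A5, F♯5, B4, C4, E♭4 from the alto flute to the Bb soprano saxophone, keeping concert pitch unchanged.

First find concert pitch: the alto flute sounds a perfect fourth below written, so A♯5 A5 F♯5 B4 C4 E♭4 sounds E#5 E5 C#5 F#4 G3 Bb3.
Then write for Bb soprano saxophone: it sounds a major second below written, so the part must be a major second above concert.
E#5 → F##5
E5 → F#5
C#5 → D#5
F#4 → G#4
G3 → A3
Bb3 → C4

F##5 F#5 D#5 G#4 A3 C4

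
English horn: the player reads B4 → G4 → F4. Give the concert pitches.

E4 C4 Bb3

Written C4 on the English horn sounds as F3, a perfect fifth lower; apply that shift to every note.
B4 gives E4
G4 gives C4
F4 gives Bb3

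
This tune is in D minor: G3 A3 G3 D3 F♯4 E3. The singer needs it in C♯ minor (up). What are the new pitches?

F#4 G#4 F#4 C#4 E#5 D#4

D minor to C♯ minor up is a major seventh, so every note moves up by that interval.
G3 → F#4
A3 → G#4
G3 → F#4
D3 → C#4
F#4 → E#5
E3 → D#4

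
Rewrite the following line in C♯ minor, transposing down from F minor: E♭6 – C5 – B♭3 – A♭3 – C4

F minor to C♯ minor down is a diminished fourth, so every note moves down by that interval.
Eb6 becomes B5
C5 becomes G#4
Bb3 becomes F#3
Ab3 becomes E3
C4 becomes G#3

B5 G#4 F#3 E3 G#3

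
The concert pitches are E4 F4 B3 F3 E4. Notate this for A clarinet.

The A clarinet sounds a minor third below written, so the written part must be a minor third above concert — transpose each note up.
E4 -> G4
F4 -> Ab4
B3 -> D4
F3 -> Ab3
E4 -> G4

G4 Ab4 D4 Ab3 G4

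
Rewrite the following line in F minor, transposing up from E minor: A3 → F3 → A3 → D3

Bb3 Gb3 Bb3 Eb3

From E up to F is a minor second; apply that to each pitch.
A3 -> Bb3
F3 -> Gb3
A3 -> Bb3
D3 -> Eb3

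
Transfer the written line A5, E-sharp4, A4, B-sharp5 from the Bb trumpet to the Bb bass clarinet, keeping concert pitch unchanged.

A6 E#5 A5 B#6

First find concert pitch: the Bb trumpet sounds a major second below written, so A5 E-sharp4 A4 B-sharp5 sounds G5 D#4 G4 A#5.
Then write for Bb bass clarinet: it sounds a major ninth below written, so the part must be a major ninth above concert.
G5 → A6
D#4 → E#5
G4 → A5
A#5 → B#6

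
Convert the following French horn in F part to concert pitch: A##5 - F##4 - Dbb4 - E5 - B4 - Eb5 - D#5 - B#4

D##5 B#3 Gbb3 A4 E4 Ab4 G#4 E#4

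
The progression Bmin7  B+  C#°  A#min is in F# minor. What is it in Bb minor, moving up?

F# minor up to Bb minor is a diminished fourth; each chord root moves by that interval while the quality stays the same.
Bmin7: root B up a diminished fourth → Eb, giving Ebmin7.
B+: root B up a diminished fourth → Eb, giving Eb+.
C#°: root C# up a diminished fourth → F, giving F°.
A#min: root A# up a diminished fourth → D, giving Dmin.

Ebmin7 Eb+ F° Dmin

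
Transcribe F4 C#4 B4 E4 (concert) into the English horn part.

The English horn sounds a perfect fifth below written, so the written part must be a perfect fifth above concert — transpose each note up.
F4 gives C5
C#4 gives G#4
B4 gives F#5
E4 gives B4

C5 G#4 F#5 B4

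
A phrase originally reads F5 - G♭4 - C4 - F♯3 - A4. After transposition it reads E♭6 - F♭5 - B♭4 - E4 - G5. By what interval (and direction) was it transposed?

up a minor seventh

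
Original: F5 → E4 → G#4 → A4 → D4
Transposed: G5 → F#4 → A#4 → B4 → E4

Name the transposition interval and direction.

up a major second

From F5 to G5 is 2 letter names — a second of some quality.
F5 to G5 is 2 semitones, which makes it a major second; the second version is higher, so the direction is up.
Checking another pair — D4 → E4 — gives the same interval.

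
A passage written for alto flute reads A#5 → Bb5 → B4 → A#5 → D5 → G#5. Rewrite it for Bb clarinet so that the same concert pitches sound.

First find concert pitch: the alto flute sounds a perfect fourth below written, so A#5 Bb5 B4 A#5 D5 G#5 sounds E#5 F5 F#4 E#5 A4 D#5.
Then write for Bb clarinet: it sounds a major second below written, so the part must be a major second above concert.
E#5 → F##5
F5 → G5
F#4 → G#4
E#5 → F##5
A4 → B4
D#5 → E#5

F##5 G5 G#4 F##5 B4 E#5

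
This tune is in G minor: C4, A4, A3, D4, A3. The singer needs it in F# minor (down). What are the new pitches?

G minor to F# minor down is a minor second, so every note moves down by that interval.
C4 → B3
A4 → G#4
A3 → G#3
D4 → C#4
A3 → G#3

B3 G#4 G#3 C#4 G#3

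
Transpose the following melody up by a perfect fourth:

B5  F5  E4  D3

B5 gives E6
F5 gives Bb5
E4 gives A4
D3 gives G3

E6 Bb5 A4 G3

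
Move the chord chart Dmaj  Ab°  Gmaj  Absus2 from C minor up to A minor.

C minor up to A minor is a major sixth; each chord root moves by that interval while the quality stays the same.
Dmaj: root D up a major sixth → B, giving Bmaj.
Ab°: root Ab up a major sixth → F, giving F°.
Gmaj: root G up a major sixth → E, giving Emaj.
Absus2: root Ab up a major sixth → F, giving Fsus2.

Bmaj F° Emaj Fsus2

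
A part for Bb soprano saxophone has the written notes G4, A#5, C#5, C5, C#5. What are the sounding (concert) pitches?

F4 G#5 B4 Bb4 B4

Written C4 on the Bb soprano saxophone sounds as Bb3, a major second lower; apply that shift to every note.
G4 → F4
A#5 → G#5
C#5 → B4
C5 → Bb4
C#5 → B4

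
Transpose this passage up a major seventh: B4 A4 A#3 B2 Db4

B4 up a major seventh is A#5.
A4: a seventh up reaches G, and 11 semitones makes it G#5.
A major seventh up from A#3 gives G##4.
B2 up a major seventh is A#3.
Db4: a seventh up reaches C, and 11 semitones makes it C5.

A#5 G#5 G##4 A#3 C5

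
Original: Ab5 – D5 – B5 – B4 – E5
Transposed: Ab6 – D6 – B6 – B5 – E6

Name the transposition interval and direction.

From Ab5 to Ab6 is 8 letter names — an octave of some quality.
Ab5 to Ab6 is 12 semitones, which makes it a perfect octave; the second version is higher, so the direction is up.
Checking another pair — E5 → E6 — gives the same interval.

up a perfect octave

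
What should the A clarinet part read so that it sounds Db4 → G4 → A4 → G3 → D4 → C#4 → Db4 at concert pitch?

Fb4 Bb4 C5 Bb3 F4 E4 Fb4

The A clarinet sounds a minor third below written, so the written part must be a minor third above concert — transpose each note up.
Db4 to Fb4
G4 to Bb4
A4 to C5
G3 to Bb3
D4 to F4
C#4 to E4
Db4 to Fb4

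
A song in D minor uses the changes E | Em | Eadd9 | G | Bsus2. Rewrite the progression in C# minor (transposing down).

D# D#m D#add9 F# A#sus2

D minor down to C# minor is a minor second; each chord root moves by that interval while the quality stays the same.
E: root E down a minor second → D#, giving D#.
Em: root E down a minor second → D#, giving D#m.
Eadd9: root E down a minor second → D#, giving D#add9.
G: root G down a minor second → F#, giving F#.
Bsus2: root B down a minor second → A#, giving A#sus2.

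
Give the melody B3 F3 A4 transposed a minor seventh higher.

B3 to A4
F3 to Eb4
A4 to G5

A4 Eb4 G5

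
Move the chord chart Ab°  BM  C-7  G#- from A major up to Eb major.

Ebb° FM Gb-7 D-

A major up to Eb major is a diminished fifth; each chord root moves by that interval while the quality stays the same.
Ab°: root Ab up a diminished fifth → Ebb, giving Ebb°.
BM: root B up a diminished fifth → F, giving FM.
C-7: root C up a diminished fifth → Gb, giving Gb-7.
G#-: root G# up a diminished fifth → D, giving D-.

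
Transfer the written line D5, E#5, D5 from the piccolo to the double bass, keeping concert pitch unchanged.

First find concert pitch: the piccolo sounds a perfect octave above written, so D5 E#5 D5 sounds D6 E#6 D6.
Then write for double bass: it sounds a perfect octave below written, so the part must be a perfect octave above concert.
D6 → D7
E#6 → E#7
D6 → D7

D7 E#7 D7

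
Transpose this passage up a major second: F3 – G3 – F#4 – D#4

G3 A3 G#4 E#4

A major second up from F3 gives G3.
G3 up a major second is A3.
F#4 up a major second is G#4.
D#4: a second up reaches E, and 2 semitones makes it E#4.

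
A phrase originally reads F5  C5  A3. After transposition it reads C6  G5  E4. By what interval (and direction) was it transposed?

up a perfect fifth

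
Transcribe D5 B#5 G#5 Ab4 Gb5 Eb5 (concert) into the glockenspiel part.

Written C4 sounds as C6 on the glockenspiel, so concert pitches are written a perfect fifteenth down.
D5 gives D3
B#5 gives B#3
G#5 gives G#3
Ab4 gives Ab2
Gb5 gives Gb3
Eb5 gives Eb3

D3 B#3 G#3 Ab2 Gb3 Eb3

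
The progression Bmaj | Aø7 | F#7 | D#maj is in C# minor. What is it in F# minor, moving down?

Emaj Dø7 B7 G#maj

C# minor down to F# minor is a perfect fifth; each chord root moves by that interval while the quality stays the same.
Bmaj: root B down a perfect fifth → E, giving Emaj.
Aø7: root A down a perfect fifth → D, giving Dø7.
F#7: root F# down a perfect fifth → B, giving B7.
D#maj: root D# down a perfect fifth → G#, giving G#maj.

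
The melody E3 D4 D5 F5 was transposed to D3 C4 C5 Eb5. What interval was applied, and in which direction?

down a major second

Take the first pair: E3 → D3. E to D spans 2 letter names, so the interval is some kind of second.
D3 to E3 is 2 semitones, which makes it a major second; the second version is lower, so the direction is down.
Checking another pair — F5 → Eb5 — gives the same interval.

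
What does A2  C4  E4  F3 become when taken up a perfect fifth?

A2 becomes E3
C4 becomes G4
E4 becomes B4
F3 becomes C4

E3 G4 B4 C4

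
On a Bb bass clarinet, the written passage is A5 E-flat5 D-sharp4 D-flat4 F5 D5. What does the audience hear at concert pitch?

G4 Db4 C#3 Cb3 Eb4 C4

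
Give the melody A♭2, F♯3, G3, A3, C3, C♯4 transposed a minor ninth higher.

Bbb3 G4 Ab4 Bb4 Db4 D5

Ab2 to Bbb3
F#3 to G4
G3 to Ab4
A3 to Bb4
C3 to Db4
C#4 to D5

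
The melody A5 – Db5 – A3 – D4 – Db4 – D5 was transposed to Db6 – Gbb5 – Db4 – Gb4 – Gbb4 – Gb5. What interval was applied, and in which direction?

up a diminished fourth

Take the first pair: A5 → Db6. A to D spans 4 letter names, so the interval is some kind of fourth.
A5 to Db6 is 4 semitones, which makes it a diminished fourth; the second version is higher, so the direction is up.
Checking another pair — D5 → Gb5 — gives the same interval.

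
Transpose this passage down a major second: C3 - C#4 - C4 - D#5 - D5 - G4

C3 to Bb2
C#4 to B3
C4 to Bb3
D#5 to C#5
D5 to C5
G4 to F4

Bb2 B3 Bb3 C#5 C5 F4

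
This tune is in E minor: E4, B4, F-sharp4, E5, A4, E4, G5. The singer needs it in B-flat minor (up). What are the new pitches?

Bb4 F5 C5 Bb5 Eb5 Bb4 Db6

E minor to B-flat minor up is a diminished fifth, so every note moves up by that interval.
E4 -> Bb4
B4 -> F5
F#4 -> C5
E5 -> Bb5
A4 -> Eb5
E4 -> Bb4
G5 -> Db6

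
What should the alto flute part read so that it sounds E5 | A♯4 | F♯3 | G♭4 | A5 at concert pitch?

A5 D#5 B3 Cb5 D6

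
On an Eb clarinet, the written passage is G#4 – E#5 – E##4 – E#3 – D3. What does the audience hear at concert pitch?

B4 G#5 G##4 G#3 F3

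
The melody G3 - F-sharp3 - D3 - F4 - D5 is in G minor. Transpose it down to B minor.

B2 A#2 F#2 A3 F#4

From G down to B is a minor sixth; apply that to each pitch.
G3 gives B2
F#3 gives A#2
D3 gives F#2
F4 gives A3
D5 gives F#4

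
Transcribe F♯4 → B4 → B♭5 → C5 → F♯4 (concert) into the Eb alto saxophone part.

D#5 G#5 G6 A5 D#5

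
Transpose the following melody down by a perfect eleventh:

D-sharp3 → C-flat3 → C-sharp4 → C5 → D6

A#1 Gb1 G#2 G3 A4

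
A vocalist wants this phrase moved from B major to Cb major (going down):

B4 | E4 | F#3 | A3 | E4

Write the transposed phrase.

Cb4 Fb3 Gb2 Bbb2 Fb3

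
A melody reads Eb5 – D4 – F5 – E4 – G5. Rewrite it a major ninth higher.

F6 E5 G6 F#5 A6

Eb5 to F6
D4 to E5
F5 to G6
E4 to F#5
G5 to A6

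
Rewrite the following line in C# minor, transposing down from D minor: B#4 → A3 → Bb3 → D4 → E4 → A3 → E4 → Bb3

A##4 G#3 A3 C#4 D#4 G#3 D#4 A3

From D down to C# is a minor second; apply that to each pitch.
B#4 gives A##4
A3 gives G#3
Bb3 gives A3
D4 gives C#4
E4 gives D#4
A3 gives G#3
E4 gives D#4
Bb3 gives A3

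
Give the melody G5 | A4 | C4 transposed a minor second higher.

Ab5 Bb4 Db4

A minor second up from G5 gives Ab5.
A minor second up from A4 gives Bb4.
A minor second up from C4 gives Db4.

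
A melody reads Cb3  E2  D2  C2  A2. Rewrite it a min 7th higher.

A minor seventh up from Cb3 gives Bbb3.
E2 up a minor seventh is D3.
D2: a seventh up reaches C, and 10 semitones makes it C3.
C2 up a minor seventh is Bb2.
A2: a seventh up reaches G, and 10 semitones makes it G3.

Bbb3 D3 C3 Bb2 G3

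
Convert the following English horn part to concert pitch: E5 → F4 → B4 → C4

The English horn sounds a perfect fifth below written, so transpose each written note down a perfect fifth.
E5 to A4
F4 to Bb3
B4 to E4
C4 to F3

A4 Bb3 E4 F3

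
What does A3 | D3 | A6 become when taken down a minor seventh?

A3 to B2
D3 to E2
A6 to B5

B2 E2 B5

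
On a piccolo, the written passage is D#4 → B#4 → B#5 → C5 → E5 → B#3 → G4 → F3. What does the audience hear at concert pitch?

D#5 B#5 B#6 C6 E6 B#4 G5 F4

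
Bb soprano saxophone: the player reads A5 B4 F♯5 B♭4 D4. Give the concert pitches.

G5 A4 E5 Ab4 C4

The Bb soprano saxophone sounds a major second below written, so transpose each written note down a major second.
A5 gives G5
B4 gives A4
F#5 gives E5
Bb4 gives Ab4
D4 gives C4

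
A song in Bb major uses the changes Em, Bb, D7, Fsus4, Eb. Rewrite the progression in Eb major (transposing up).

Bb major up to Eb major is a perfect fourth; each chord root moves by that interval while the quality stays the same.
Em: root E up a perfect fourth → A, giving Am.
Bb: root Bb up a perfect fourth → Eb, giving Eb.
D7: root D up a perfect fourth → G, giving G7.
Fsus4: root F up a perfect fourth → Bb, giving Bbsus4.
Eb: root Eb up a perfect fourth → Ab, giving Ab.

Am Eb G7 Bbsus4 Ab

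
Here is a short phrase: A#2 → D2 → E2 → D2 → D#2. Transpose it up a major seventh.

G##3 C#3 D#3 C#3 C##3

A#2 gives G##3
D2 gives C#3
E2 gives D#3
D2 gives C#3
D#2 gives C##3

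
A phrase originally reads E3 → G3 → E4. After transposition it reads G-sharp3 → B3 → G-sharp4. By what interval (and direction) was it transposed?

From E3 to G#3 is 3 letter names — a third of some quality.
E3 to G#3 is 4 semitones, which makes it a major third; the second version is higher, so the direction is up.
Checking another pair — E4 → G#4 — gives the same interval.

up a major third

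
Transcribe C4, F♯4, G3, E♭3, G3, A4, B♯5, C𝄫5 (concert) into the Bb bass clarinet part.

Written C4 sounds as Bb2 on the Bb bass clarinet, so concert pitches are written a major ninth up.
C4 → D5
F#4 → G#5
G3 → A4
Eb3 → F4
G3 → A4
A4 → B5
B#5 → C##7
Cbb5 → Dbb6

D5 G#5 A4 F4 A4 B5 C##7 Dbb6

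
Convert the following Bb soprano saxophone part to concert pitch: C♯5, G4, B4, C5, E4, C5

Written C4 on the Bb soprano saxophone sounds as Bb3, a major second lower; apply that shift to every note.
C#5 to B4
G4 to F4
B4 to A4
C5 to Bb4
E4 to D4
C5 to Bb4

B4 F4 A4 Bb4 D4 Bb4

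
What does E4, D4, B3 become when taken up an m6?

C5 Bb4 G4

E4 gives C5
D4 gives Bb4
B3 gives G4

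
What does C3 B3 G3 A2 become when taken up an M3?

E3 D#4 B3 C#3

A major third up from C3 gives E3.
B3 up a major third is D#4.
G3 up a major third is B3.
A major third up from A2 gives C#3.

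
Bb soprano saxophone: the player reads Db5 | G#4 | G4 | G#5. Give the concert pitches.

The Bb soprano saxophone sounds a major second below written, so transpose each written note down a major second.
Db5 gives Cb5
G#4 gives F#4
G4 gives F4
G#5 gives F#5

Cb5 F#4 F4 F#5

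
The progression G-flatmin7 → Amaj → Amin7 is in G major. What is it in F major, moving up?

G major up to F major is a minor seventh; each chord root moves by that interval while the quality stays the same.
G-flatmin7: root G-flat up a minor seventh → Fb, giving Fbmin7.
Amaj: root A up a minor seventh → G, giving Gmaj.
Amin7: root A up a minor seventh → G, giving Gmin7.

Fbmin7 Gmaj Gmin7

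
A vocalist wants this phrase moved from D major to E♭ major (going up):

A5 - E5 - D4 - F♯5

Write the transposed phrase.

Bb5 F5 Eb4 G5

From D up to E♭ is a minor second; apply that to each pitch.
A5 -> Bb5
E5 -> F5
D4 -> Eb4
F#5 -> G5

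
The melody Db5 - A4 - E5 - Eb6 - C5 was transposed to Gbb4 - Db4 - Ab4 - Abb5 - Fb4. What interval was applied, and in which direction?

down an augmented fifth

Take the first pair: Db5 → Gbb4. D to G spans 5 letter names, so the interval is some kind of fifth.
Gbb4 to Db5 is 8 semitones, which makes it an augmented fifth; the second version is lower, so the direction is down.
Checking another pair — C5 → Fb4 — gives the same interval.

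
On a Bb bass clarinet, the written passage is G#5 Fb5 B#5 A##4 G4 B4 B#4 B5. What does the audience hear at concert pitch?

F#4 Ebb4 A#4 G##3 F3 A3 A#3 A4

The Bb bass clarinet sounds a major ninth below written, so transpose each written note down a major ninth.
G#5 -> F#4
Fb5 -> Ebb4
B#5 -> A#4
A##4 -> G##3
G4 -> F3
B4 -> A3
B#4 -> A#3
B5 -> A4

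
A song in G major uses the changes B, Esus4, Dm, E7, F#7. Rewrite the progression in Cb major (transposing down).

Eb Absus4 Gbm Ab7 Bb7

G major down to Cb major is an augmented fifth; each chord root moves by that interval while the quality stays the same.
B: root B down an augmented fifth → Eb, giving Eb.
Esus4: root E down an augmented fifth → Ab, giving Absus4.
Dm: root D down an augmented fifth → Gb, giving Gbm.
E7: root E down an augmented fifth → Ab, giving Ab7.
F#7: root F# down an augmented fifth → Bb, giving Bb7.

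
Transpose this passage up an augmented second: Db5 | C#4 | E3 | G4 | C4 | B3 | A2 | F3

E5 D##4 F##3 A#4 D#4 C##4 B#2 G#3

Db5 becomes E5
C#4 becomes D##4
E3 becomes F##3
G4 becomes A#4
C4 becomes D#4
B3 becomes C##4
A2 becomes B#2
F3 becomes G#3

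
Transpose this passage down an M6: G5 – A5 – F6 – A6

Bb4 C5 Ab5 C6

G5 gives Bb4
A5 gives C5
F6 gives Ab5
A6 gives C6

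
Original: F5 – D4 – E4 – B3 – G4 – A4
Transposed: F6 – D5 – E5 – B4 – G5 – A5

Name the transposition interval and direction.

up a perfect octave

From F5 to F6 is 8 letter names — an octave of some quality.
F5 to F6 is 12 semitones, which makes it a perfect octave; the second version is higher, so the direction is up.
Checking another pair — A4 → A5 — gives the same interval.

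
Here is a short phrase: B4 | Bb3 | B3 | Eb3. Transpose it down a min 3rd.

G#4 G3 G#3 C3

B4 becomes G#4
Bb3 becomes G3
B3 becomes G#3
Eb3 becomes C3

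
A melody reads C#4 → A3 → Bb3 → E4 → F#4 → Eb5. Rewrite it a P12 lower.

F#2 D2 Eb2 A2 B2 Ab3

C#4: a twelfth down reaches F, and 19 semitones makes it F#2.
A3: a twelfth down reaches D, and 19 semitones makes it D2.
Bb3 down a perfect twelfth is Eb2.
A perfect twelfth down from E4 gives A2.
F#4 down a perfect twelfth is B2.
A perfect twelfth down from Eb5 gives Ab3.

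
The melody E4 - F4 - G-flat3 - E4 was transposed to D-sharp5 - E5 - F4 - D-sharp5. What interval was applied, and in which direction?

up a major seventh

From E4 to D#5 is 7 letter names — a seventh of some quality.
E4 to D#5 is 11 semitones, which makes it a major seventh; the second version is higher, so the direction is up.
Checking another pair — E4 → D#5 — gives the same interval.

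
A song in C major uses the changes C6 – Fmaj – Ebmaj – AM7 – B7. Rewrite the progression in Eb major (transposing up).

Eb6 Abmaj Gbmaj CM7 D7

C major up to Eb major is a minor third; each chord root moves by that interval while the quality stays the same.
C6: root C up a minor third → Eb, giving Eb6.
Fmaj: root F up a minor third → Ab, giving Abmaj.
Ebmaj: root Eb up a minor third → Gb, giving Gbmaj.
AM7: root A up a minor third → C, giving CM7.
B7: root B up a minor third → D, giving D7.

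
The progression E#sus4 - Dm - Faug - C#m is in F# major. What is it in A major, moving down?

F# major down to A major is a major sixth; each chord root moves by that interval while the quality stays the same.
E#sus4: root E# down a major sixth → G#, giving G#sus4.
Dm: root D down a major sixth → F, giving Fm.
Faug: root F down a major sixth → Ab, giving Abaug.
C#m: root C# down a major sixth → E, giving Em.

G#sus4 Fm Abaug Em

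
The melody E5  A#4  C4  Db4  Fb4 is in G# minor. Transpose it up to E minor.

From G# up to E is a minor sixth; apply that to each pitch.
E5 becomes C6
A#4 becomes F#5
C4 becomes Ab4
Db4 becomes Bbb4
Fb4 becomes Dbb5

C6 F#5 Ab4 Bbb4 Dbb5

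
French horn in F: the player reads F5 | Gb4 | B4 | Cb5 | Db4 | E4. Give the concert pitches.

Bb4 Cb4 E4 Fb4 Gb3 A3

The French horn in F sounds a perfect fifth below written, so transpose each written note down a perfect fifth.
F5 → Bb4
Gb4 → Cb4
B4 → E4
Cb5 → Fb4
Db4 → Gb3
E4 → A3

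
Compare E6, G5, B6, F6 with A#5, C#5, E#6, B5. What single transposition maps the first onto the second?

Take the first pair: E6 → A#5. E to A spans 5 letter names, so the interval is some kind of fifth.
A#5 to E6 is 6 semitones, which makes it a diminished fifth; the second version is lower, so the direction is down.
Checking another pair — F6 → B5 — gives the same interval.

down a diminished fifth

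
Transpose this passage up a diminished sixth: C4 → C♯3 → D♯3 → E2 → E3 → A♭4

Abb4 Ab3 Bb3 Cb3 Cb4 Fbb5

A diminished sixth up from C4 gives Abb4.
C#3 up a diminished sixth is Ab3.
D#3: a sixth up reaches B, and 7 semitones makes it Bb3.
E2 up a diminished sixth is Cb3.
E3 up a diminished sixth is Cb4.
A diminished sixth up from Ab4 gives Fbb5.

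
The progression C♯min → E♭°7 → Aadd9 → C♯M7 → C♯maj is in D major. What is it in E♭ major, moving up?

Dmin Fb°7 Bbadd9 DM7 Dmaj

D major up to E♭ major is a minor second; each chord root moves by that interval while the quality stays the same.
C♯min: root C♯ up a minor second → D, giving Dmin.
E♭°7: root E♭ up a minor second → Fb, giving Fb°7.
Aadd9: root A up a minor second → Bb, giving Bbadd9.
C♯M7: root C♯ up a minor second → D, giving DM7.
C♯maj: root C♯ up a minor second → D, giving Dmaj.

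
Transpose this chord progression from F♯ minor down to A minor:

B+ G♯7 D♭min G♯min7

D+ B7 Fbmin Bmin7

F♯ minor down to A minor is a major sixth; each chord root moves by that interval while the quality stays the same.
B+: root B down a major sixth → D, giving D+.
G♯7: root G♯ down a major sixth → B, giving B7.
D♭min: root D♭ down a major sixth → Fb, giving Fbmin.
G♯min7: root G♯ down a major sixth → B, giving Bmin7.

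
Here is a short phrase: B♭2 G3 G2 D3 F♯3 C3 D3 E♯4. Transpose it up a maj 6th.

Bb2 -> G3
G3 -> E4
G2 -> E3
D3 -> B3
F#3 -> D#4
C3 -> A3
D3 -> B3
E#4 -> C##5

G3 E4 E3 B3 D#4 A3 B3 C##5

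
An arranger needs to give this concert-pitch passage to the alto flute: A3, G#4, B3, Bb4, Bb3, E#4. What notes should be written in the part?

D4 C#5 E4 Eb5 Eb4 A#4

The alto flute sounds a perfect fourth below written, so the written part must be a perfect fourth above concert — transpose each note up.
A3 -> D4
G#4 -> C#5
B3 -> E4
Bb4 -> Eb5
Bb3 -> Eb4
E#4 -> A#4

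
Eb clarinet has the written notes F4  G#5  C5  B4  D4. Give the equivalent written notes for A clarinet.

First find concert pitch: the Eb clarinet sounds a minor third above written, so F4 G#5 C5 B4 D4 sounds Ab4 B5 Eb5 D5 F4.
Then write for A clarinet: it sounds a minor third below written, so the part must be a minor third above concert.
Ab4 → Cb5
B5 → D6
Eb5 → Gb5
D5 → F5
F4 → Ab4

Cb5 D6 Gb5 F5 Ab4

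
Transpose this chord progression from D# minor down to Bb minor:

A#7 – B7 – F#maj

F7 Gb7 Dbmaj

D# minor down to Bb minor is an augmented third; each chord root moves by that interval while the quality stays the same.
A#7: root A# down an augmented third → F, giving F7.
B7: root B down an augmented third → Gb, giving Gb7.
F#maj: root F# down an augmented third → Db, giving Dbmaj.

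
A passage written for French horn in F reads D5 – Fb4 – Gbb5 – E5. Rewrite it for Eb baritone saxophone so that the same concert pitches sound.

E6 Gb5 Abb6 F#6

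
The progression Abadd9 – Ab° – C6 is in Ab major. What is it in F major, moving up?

Ab major up to F major is a major sixth; each chord root moves by that interval while the quality stays the same.
Abadd9: root Ab up a major sixth → F, giving Fadd9.
Ab°: root Ab up a major sixth → F, giving F°.
C6: root C up a major sixth → A, giving A6.

Fadd9 F° A6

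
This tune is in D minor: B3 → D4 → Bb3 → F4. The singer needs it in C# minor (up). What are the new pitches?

A#4 C#5 A4 E5

From D up to C# is a major seventh; apply that to each pitch.
B3 becomes A#4
D4 becomes C#5
Bb3 becomes A4
F4 becomes E5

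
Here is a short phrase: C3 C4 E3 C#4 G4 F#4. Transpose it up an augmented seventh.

B#3 B#4 D##4 B##4 F##5 E##5

C3 gives B#3
C4 gives B#4
E3 gives D##4
C#4 gives B##4
G4 gives F##5
F#4 gives E##5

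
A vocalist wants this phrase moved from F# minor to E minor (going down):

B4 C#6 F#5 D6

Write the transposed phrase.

From F# down to E is a major second; apply that to each pitch.
B4 becomes A4
C#6 becomes B5
F#5 becomes E5
D6 becomes C6

A4 B5 E5 C6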